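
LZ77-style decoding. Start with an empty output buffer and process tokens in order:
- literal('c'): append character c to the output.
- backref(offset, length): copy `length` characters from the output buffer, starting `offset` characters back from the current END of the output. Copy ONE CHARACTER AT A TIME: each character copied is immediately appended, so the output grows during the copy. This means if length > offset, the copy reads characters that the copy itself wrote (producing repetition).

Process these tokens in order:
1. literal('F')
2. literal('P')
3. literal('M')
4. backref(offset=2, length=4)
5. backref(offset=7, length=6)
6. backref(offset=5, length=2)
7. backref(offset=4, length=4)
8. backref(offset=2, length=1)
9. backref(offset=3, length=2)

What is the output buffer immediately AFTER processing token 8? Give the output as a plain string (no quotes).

Token 1: literal('F'). Output: "F"
Token 2: literal('P'). Output: "FP"
Token 3: literal('M'). Output: "FPM"
Token 4: backref(off=2, len=4) (overlapping!). Copied 'PMPM' from pos 1. Output: "FPMPMPM"
Token 5: backref(off=7, len=6). Copied 'FPMPMP' from pos 0. Output: "FPMPMPMFPMPMP"
Token 6: backref(off=5, len=2). Copied 'PM' from pos 8. Output: "FPMPMPMFPMPMPPM"
Token 7: backref(off=4, len=4). Copied 'MPPM' from pos 11. Output: "FPMPMPMFPMPMPPMMPPM"
Token 8: backref(off=2, len=1). Copied 'P' from pos 17. Output: "FPMPMPMFPMPMPPMMPPMP"

Answer: FPMPMPMFPMPMPPMMPPMP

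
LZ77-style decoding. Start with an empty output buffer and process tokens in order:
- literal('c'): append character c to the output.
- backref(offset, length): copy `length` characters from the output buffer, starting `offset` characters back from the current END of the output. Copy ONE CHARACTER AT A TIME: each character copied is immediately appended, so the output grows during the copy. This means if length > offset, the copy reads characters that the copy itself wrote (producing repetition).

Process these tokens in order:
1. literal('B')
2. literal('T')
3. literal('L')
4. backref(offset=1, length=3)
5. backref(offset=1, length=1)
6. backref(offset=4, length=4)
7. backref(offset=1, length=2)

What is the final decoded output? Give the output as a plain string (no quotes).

Answer: BTLLLLLLLLLLL

Derivation:
Token 1: literal('B'). Output: "B"
Token 2: literal('T'). Output: "BT"
Token 3: literal('L'). Output: "BTL"
Token 4: backref(off=1, len=3) (overlapping!). Copied 'LLL' from pos 2. Output: "BTLLLL"
Token 5: backref(off=1, len=1). Copied 'L' from pos 5. Output: "BTLLLLL"
Token 6: backref(off=4, len=4). Copied 'LLLL' from pos 3. Output: "BTLLLLLLLLL"
Token 7: backref(off=1, len=2) (overlapping!). Copied 'LL' from pos 10. Output: "BTLLLLLLLLLLL"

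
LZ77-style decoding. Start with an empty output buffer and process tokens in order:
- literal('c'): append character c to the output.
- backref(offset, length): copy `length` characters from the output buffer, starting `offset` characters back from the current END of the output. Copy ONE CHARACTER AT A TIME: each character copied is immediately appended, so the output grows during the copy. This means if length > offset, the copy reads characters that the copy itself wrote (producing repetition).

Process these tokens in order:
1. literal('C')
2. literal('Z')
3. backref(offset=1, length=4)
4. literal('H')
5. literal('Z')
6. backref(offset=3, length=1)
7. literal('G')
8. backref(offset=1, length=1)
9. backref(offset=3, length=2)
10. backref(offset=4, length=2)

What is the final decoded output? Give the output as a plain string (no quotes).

Token 1: literal('C'). Output: "C"
Token 2: literal('Z'). Output: "CZ"
Token 3: backref(off=1, len=4) (overlapping!). Copied 'ZZZZ' from pos 1. Output: "CZZZZZ"
Token 4: literal('H'). Output: "CZZZZZH"
Token 5: literal('Z'). Output: "CZZZZZHZ"
Token 6: backref(off=3, len=1). Copied 'Z' from pos 5. Output: "CZZZZZHZZ"
Token 7: literal('G'). Output: "CZZZZZHZZG"
Token 8: backref(off=1, len=1). Copied 'G' from pos 9. Output: "CZZZZZHZZGG"
Token 9: backref(off=3, len=2). Copied 'ZG' from pos 8. Output: "CZZZZZHZZGGZG"
Token 10: backref(off=4, len=2). Copied 'GG' from pos 9. Output: "CZZZZZHZZGGZGGG"

Answer: CZZZZZHZZGGZGGG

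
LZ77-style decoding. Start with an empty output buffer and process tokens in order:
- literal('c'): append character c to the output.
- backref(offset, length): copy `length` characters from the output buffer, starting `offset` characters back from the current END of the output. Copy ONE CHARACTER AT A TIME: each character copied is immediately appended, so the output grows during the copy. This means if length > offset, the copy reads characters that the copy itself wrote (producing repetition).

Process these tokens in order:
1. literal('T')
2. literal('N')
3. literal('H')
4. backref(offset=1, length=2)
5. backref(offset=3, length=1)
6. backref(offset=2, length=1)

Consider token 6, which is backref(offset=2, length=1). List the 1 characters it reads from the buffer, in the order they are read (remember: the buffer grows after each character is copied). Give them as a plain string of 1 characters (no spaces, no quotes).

Answer: H

Derivation:
Token 1: literal('T'). Output: "T"
Token 2: literal('N'). Output: "TN"
Token 3: literal('H'). Output: "TNH"
Token 4: backref(off=1, len=2) (overlapping!). Copied 'HH' from pos 2. Output: "TNHHH"
Token 5: backref(off=3, len=1). Copied 'H' from pos 2. Output: "TNHHHH"
Token 6: backref(off=2, len=1). Buffer before: "TNHHHH" (len 6)
  byte 1: read out[4]='H', append. Buffer now: "TNHHHHH"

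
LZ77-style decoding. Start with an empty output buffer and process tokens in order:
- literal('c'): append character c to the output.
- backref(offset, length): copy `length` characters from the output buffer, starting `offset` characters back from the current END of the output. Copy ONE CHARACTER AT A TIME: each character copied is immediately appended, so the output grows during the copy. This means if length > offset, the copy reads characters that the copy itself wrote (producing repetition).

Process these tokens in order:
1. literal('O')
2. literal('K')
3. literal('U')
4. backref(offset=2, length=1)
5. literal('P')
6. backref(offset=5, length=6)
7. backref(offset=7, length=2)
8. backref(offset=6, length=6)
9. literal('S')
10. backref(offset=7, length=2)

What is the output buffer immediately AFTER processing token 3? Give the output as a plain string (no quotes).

Token 1: literal('O'). Output: "O"
Token 2: literal('K'). Output: "OK"
Token 3: literal('U'). Output: "OKU"

Answer: OKU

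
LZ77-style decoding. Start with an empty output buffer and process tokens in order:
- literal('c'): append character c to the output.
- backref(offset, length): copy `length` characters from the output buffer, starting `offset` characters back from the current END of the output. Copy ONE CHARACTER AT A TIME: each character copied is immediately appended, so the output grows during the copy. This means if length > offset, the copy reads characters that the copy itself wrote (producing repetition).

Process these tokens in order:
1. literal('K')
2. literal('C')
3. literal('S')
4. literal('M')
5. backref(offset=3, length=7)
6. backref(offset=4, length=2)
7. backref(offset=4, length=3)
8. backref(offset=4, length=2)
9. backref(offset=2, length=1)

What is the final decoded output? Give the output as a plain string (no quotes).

Answer: KCSMCSMCSMCCSMCCSMS

Derivation:
Token 1: literal('K'). Output: "K"
Token 2: literal('C'). Output: "KC"
Token 3: literal('S'). Output: "KCS"
Token 4: literal('M'). Output: "KCSM"
Token 5: backref(off=3, len=7) (overlapping!). Copied 'CSMCSMC' from pos 1. Output: "KCSMCSMCSMC"
Token 6: backref(off=4, len=2). Copied 'CS' from pos 7. Output: "KCSMCSMCSMCCS"
Token 7: backref(off=4, len=3). Copied 'MCC' from pos 9. Output: "KCSMCSMCSMCCSMCC"
Token 8: backref(off=4, len=2). Copied 'SM' from pos 12. Output: "KCSMCSMCSMCCSMCCSM"
Token 9: backref(off=2, len=1). Copied 'S' from pos 16. Output: "KCSMCSMCSMCCSMCCSMS"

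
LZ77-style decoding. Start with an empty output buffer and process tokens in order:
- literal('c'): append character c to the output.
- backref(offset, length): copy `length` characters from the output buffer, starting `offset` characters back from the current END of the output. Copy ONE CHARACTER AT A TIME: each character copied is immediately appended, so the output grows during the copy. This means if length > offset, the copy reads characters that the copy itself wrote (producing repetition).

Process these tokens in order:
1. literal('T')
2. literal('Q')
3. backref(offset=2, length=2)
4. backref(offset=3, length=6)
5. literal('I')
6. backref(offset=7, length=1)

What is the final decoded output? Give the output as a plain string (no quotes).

Answer: TQTQQTQQTQIQ

Derivation:
Token 1: literal('T'). Output: "T"
Token 2: literal('Q'). Output: "TQ"
Token 3: backref(off=2, len=2). Copied 'TQ' from pos 0. Output: "TQTQ"
Token 4: backref(off=3, len=6) (overlapping!). Copied 'QTQQTQ' from pos 1. Output: "TQTQQTQQTQ"
Token 5: literal('I'). Output: "TQTQQTQQTQI"
Token 6: backref(off=7, len=1). Copied 'Q' from pos 4. Output: "TQTQQTQQTQIQ"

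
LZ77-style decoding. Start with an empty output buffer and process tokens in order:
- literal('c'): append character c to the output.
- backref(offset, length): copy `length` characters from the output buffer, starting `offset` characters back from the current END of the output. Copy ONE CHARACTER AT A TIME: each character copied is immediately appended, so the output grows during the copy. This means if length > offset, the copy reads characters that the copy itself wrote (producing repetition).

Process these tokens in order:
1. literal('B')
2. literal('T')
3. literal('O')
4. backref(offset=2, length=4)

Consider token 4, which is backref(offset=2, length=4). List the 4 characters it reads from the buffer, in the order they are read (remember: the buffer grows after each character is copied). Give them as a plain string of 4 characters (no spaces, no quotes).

Token 1: literal('B'). Output: "B"
Token 2: literal('T'). Output: "BT"
Token 3: literal('O'). Output: "BTO"
Token 4: backref(off=2, len=4). Buffer before: "BTO" (len 3)
  byte 1: read out[1]='T', append. Buffer now: "BTOT"
  byte 2: read out[2]='O', append. Buffer now: "BTOTO"
  byte 3: read out[3]='T', append. Buffer now: "BTOTOT"
  byte 4: read out[4]='O', append. Buffer now: "BTOTOTO"

Answer: TOTO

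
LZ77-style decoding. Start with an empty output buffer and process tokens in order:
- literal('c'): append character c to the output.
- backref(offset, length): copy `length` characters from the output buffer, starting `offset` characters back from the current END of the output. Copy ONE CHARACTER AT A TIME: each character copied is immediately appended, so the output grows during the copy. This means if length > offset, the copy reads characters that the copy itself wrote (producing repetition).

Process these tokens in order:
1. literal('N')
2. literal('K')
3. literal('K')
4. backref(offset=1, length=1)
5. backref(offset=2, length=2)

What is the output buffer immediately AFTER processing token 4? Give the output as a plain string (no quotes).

Token 1: literal('N'). Output: "N"
Token 2: literal('K'). Output: "NK"
Token 3: literal('K'). Output: "NKK"
Token 4: backref(off=1, len=1). Copied 'K' from pos 2. Output: "NKKK"

Answer: NKKK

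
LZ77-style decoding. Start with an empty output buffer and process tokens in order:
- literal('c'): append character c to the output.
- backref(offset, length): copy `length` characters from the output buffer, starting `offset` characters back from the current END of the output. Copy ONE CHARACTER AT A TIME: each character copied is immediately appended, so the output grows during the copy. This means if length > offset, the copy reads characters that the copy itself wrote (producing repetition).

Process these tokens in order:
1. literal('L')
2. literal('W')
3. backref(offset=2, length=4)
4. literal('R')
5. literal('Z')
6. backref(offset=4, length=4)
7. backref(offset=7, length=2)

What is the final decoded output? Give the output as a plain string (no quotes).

Answer: LWLWLWRZLWRZWR

Derivation:
Token 1: literal('L'). Output: "L"
Token 2: literal('W'). Output: "LW"
Token 3: backref(off=2, len=4) (overlapping!). Copied 'LWLW' from pos 0. Output: "LWLWLW"
Token 4: literal('R'). Output: "LWLWLWR"
Token 5: literal('Z'). Output: "LWLWLWRZ"
Token 6: backref(off=4, len=4). Copied 'LWRZ' from pos 4. Output: "LWLWLWRZLWRZ"
Token 7: backref(off=7, len=2). Copied 'WR' from pos 5. Output: "LWLWLWRZLWRZWR"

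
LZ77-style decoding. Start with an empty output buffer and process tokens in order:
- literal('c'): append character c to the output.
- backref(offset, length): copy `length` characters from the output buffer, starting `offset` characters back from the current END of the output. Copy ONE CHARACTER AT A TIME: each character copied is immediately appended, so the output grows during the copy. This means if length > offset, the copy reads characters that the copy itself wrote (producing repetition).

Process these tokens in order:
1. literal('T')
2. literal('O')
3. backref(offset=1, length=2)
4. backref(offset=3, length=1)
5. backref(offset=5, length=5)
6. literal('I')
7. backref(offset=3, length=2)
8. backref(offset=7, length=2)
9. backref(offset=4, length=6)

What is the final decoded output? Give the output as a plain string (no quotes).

Token 1: literal('T'). Output: "T"
Token 2: literal('O'). Output: "TO"
Token 3: backref(off=1, len=2) (overlapping!). Copied 'OO' from pos 1. Output: "TOOO"
Token 4: backref(off=3, len=1). Copied 'O' from pos 1. Output: "TOOOO"
Token 5: backref(off=5, len=5). Copied 'TOOOO' from pos 0. Output: "TOOOOTOOOO"
Token 6: literal('I'). Output: "TOOOOTOOOOI"
Token 7: backref(off=3, len=2). Copied 'OO' from pos 8. Output: "TOOOOTOOOOIOO"
Token 8: backref(off=7, len=2). Copied 'OO' from pos 6. Output: "TOOOOTOOOOIOOOO"
Token 9: backref(off=4, len=6) (overlapping!). Copied 'OOOOOO' from pos 11. Output: "TOOOOTOOOOIOOOOOOOOOO"

Answer: TOOOOTOOOOIOOOOOOOOOO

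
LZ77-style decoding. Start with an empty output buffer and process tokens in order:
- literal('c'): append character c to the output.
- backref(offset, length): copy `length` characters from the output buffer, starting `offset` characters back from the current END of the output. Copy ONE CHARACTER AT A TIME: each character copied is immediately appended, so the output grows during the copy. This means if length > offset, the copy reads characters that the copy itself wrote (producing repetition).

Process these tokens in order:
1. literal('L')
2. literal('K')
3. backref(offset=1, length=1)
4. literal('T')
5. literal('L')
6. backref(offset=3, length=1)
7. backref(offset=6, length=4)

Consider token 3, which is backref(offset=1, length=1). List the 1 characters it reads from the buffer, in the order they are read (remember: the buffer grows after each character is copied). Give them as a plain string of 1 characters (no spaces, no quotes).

Answer: K

Derivation:
Token 1: literal('L'). Output: "L"
Token 2: literal('K'). Output: "LK"
Token 3: backref(off=1, len=1). Buffer before: "LK" (len 2)
  byte 1: read out[1]='K', append. Buffer now: "LKK"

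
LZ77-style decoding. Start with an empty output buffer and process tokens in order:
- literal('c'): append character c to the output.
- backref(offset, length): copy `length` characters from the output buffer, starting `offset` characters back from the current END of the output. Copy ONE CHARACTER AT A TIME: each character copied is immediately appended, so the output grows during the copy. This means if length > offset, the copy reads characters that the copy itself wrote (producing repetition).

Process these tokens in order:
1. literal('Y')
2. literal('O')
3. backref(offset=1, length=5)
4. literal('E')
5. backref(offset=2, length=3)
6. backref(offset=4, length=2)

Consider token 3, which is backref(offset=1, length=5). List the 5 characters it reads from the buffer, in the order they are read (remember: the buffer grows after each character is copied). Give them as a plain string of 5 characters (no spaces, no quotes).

Answer: OOOOO

Derivation:
Token 1: literal('Y'). Output: "Y"
Token 2: literal('O'). Output: "YO"
Token 3: backref(off=1, len=5). Buffer before: "YO" (len 2)
  byte 1: read out[1]='O', append. Buffer now: "YOO"
  byte 2: read out[2]='O', append. Buffer now: "YOOO"
  byte 3: read out[3]='O', append. Buffer now: "YOOOO"
  byte 4: read out[4]='O', append. Buffer now: "YOOOOO"
  byte 5: read out[5]='O', append. Buffer now: "YOOOOOO"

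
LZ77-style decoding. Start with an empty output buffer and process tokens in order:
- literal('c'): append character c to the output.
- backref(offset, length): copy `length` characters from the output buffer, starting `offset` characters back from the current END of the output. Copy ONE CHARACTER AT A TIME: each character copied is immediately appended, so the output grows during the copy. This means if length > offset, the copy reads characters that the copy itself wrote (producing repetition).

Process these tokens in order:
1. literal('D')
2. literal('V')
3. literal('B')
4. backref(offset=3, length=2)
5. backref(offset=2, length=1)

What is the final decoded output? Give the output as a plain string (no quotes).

Answer: DVBDVD

Derivation:
Token 1: literal('D'). Output: "D"
Token 2: literal('V'). Output: "DV"
Token 3: literal('B'). Output: "DVB"
Token 4: backref(off=3, len=2). Copied 'DV' from pos 0. Output: "DVBDV"
Token 5: backref(off=2, len=1). Copied 'D' from pos 3. Output: "DVBDVD"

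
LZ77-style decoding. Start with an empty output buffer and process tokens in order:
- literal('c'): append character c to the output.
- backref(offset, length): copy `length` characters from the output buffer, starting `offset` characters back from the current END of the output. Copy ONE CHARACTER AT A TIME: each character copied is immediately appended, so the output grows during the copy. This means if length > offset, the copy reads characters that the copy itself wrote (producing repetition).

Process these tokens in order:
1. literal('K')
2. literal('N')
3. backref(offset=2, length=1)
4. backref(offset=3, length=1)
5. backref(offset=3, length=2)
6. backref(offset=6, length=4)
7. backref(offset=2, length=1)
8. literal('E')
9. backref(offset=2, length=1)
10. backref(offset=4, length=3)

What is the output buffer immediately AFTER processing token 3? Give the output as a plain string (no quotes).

Token 1: literal('K'). Output: "K"
Token 2: literal('N'). Output: "KN"
Token 3: backref(off=2, len=1). Copied 'K' from pos 0. Output: "KNK"

Answer: KNK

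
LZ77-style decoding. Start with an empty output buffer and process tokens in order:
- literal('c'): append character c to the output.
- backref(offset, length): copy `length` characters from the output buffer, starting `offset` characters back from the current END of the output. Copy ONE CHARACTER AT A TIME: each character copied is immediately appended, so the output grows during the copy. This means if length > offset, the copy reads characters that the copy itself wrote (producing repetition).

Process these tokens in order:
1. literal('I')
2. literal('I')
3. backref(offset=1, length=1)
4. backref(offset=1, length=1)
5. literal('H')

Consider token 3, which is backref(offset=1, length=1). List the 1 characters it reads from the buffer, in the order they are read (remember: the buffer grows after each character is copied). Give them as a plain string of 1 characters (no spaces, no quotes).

Token 1: literal('I'). Output: "I"
Token 2: literal('I'). Output: "II"
Token 3: backref(off=1, len=1). Buffer before: "II" (len 2)
  byte 1: read out[1]='I', append. Buffer now: "III"

Answer: I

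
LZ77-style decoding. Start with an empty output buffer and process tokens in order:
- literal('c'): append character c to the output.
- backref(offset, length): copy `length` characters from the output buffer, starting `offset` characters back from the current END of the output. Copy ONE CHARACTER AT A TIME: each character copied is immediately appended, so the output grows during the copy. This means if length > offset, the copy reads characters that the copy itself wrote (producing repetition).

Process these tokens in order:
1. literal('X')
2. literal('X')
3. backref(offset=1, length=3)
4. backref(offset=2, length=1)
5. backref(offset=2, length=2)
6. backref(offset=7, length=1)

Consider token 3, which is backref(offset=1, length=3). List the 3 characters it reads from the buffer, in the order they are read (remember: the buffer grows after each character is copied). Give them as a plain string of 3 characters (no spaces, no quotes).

Token 1: literal('X'). Output: "X"
Token 2: literal('X'). Output: "XX"
Token 3: backref(off=1, len=3). Buffer before: "XX" (len 2)
  byte 1: read out[1]='X', append. Buffer now: "XXX"
  byte 2: read out[2]='X', append. Buffer now: "XXXX"
  byte 3: read out[3]='X', append. Buffer now: "XXXXX"

Answer: XXX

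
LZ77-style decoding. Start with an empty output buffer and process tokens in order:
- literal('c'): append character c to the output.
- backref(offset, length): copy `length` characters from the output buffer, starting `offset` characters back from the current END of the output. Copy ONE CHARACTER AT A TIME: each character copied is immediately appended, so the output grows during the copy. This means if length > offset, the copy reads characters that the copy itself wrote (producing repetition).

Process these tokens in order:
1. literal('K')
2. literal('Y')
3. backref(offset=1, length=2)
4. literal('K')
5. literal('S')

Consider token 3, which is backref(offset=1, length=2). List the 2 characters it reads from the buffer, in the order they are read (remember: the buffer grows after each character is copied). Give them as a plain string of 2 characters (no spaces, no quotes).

Answer: YY

Derivation:
Token 1: literal('K'). Output: "K"
Token 2: literal('Y'). Output: "KY"
Token 3: backref(off=1, len=2). Buffer before: "KY" (len 2)
  byte 1: read out[1]='Y', append. Buffer now: "KYY"
  byte 2: read out[2]='Y', append. Buffer now: "KYYY"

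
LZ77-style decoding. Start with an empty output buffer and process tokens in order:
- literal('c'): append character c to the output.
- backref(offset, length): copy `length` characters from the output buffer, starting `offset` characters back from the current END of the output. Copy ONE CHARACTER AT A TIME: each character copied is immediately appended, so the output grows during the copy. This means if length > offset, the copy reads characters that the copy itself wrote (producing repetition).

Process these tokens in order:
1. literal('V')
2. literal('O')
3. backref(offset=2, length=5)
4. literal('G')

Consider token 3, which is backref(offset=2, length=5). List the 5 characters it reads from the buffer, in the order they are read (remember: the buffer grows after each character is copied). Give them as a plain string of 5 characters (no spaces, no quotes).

Answer: VOVOV

Derivation:
Token 1: literal('V'). Output: "V"
Token 2: literal('O'). Output: "VO"
Token 3: backref(off=2, len=5). Buffer before: "VO" (len 2)
  byte 1: read out[0]='V', append. Buffer now: "VOV"
  byte 2: read out[1]='O', append. Buffer now: "VOVO"
  byte 3: read out[2]='V', append. Buffer now: "VOVOV"
  byte 4: read out[3]='O', append. Buffer now: "VOVOVO"
  byte 5: read out[4]='V', append. Buffer now: "VOVOVOV"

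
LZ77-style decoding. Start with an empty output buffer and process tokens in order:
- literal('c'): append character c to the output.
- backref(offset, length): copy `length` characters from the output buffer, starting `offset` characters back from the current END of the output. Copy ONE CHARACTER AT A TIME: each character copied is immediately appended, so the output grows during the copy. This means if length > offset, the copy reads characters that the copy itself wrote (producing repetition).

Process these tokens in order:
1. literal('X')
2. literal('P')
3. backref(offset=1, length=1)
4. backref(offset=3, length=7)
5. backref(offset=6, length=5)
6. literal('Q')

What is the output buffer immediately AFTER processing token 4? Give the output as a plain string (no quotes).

Answer: XPPXPPXPPX

Derivation:
Token 1: literal('X'). Output: "X"
Token 2: literal('P'). Output: "XP"
Token 3: backref(off=1, len=1). Copied 'P' from pos 1. Output: "XPP"
Token 4: backref(off=3, len=7) (overlapping!). Copied 'XPPXPPX' from pos 0. Output: "XPPXPPXPPX"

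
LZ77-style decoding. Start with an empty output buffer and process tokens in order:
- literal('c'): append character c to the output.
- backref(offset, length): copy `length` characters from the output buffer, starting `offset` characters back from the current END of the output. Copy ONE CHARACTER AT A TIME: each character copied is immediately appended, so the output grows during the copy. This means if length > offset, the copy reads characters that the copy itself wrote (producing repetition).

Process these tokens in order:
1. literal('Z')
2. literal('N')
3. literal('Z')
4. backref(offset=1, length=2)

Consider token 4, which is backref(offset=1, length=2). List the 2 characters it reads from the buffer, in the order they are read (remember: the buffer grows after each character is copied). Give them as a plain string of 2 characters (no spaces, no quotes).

Token 1: literal('Z'). Output: "Z"
Token 2: literal('N'). Output: "ZN"
Token 3: literal('Z'). Output: "ZNZ"
Token 4: backref(off=1, len=2). Buffer before: "ZNZ" (len 3)
  byte 1: read out[2]='Z', append. Buffer now: "ZNZZ"
  byte 2: read out[3]='Z', append. Buffer now: "ZNZZZ"

Answer: ZZ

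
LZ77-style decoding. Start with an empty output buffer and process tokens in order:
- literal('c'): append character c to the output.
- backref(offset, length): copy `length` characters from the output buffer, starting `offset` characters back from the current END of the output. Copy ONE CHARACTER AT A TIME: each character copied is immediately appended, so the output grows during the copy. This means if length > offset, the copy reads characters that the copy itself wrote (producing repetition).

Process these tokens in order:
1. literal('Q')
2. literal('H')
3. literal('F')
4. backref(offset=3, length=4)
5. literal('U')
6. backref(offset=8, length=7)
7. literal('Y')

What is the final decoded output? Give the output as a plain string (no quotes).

Token 1: literal('Q'). Output: "Q"
Token 2: literal('H'). Output: "QH"
Token 3: literal('F'). Output: "QHF"
Token 4: backref(off=3, len=4) (overlapping!). Copied 'QHFQ' from pos 0. Output: "QHFQHFQ"
Token 5: literal('U'). Output: "QHFQHFQU"
Token 6: backref(off=8, len=7). Copied 'QHFQHFQ' from pos 0. Output: "QHFQHFQUQHFQHFQ"
Token 7: literal('Y'). Output: "QHFQHFQUQHFQHFQY"

Answer: QHFQHFQUQHFQHFQY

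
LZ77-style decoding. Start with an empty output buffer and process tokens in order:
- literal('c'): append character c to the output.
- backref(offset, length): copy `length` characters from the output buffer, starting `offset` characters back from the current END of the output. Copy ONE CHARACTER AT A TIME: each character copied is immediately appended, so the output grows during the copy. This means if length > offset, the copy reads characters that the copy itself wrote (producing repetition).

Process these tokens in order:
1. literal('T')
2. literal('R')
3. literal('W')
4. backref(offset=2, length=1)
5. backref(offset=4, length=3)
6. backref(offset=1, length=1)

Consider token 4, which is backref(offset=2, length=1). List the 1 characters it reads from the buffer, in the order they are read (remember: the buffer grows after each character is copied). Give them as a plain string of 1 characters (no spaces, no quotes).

Answer: R

Derivation:
Token 1: literal('T'). Output: "T"
Token 2: literal('R'). Output: "TR"
Token 3: literal('W'). Output: "TRW"
Token 4: backref(off=2, len=1). Buffer before: "TRW" (len 3)
  byte 1: read out[1]='R', append. Buffer now: "TRWR"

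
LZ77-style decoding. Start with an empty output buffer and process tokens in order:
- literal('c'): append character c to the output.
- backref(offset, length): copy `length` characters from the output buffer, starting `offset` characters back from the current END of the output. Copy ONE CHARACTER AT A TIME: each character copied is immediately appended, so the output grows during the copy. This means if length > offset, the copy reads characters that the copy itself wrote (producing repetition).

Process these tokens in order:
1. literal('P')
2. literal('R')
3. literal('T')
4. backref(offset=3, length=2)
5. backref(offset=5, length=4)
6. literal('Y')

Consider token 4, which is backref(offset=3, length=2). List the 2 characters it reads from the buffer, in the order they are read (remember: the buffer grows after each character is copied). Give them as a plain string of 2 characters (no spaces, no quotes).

Token 1: literal('P'). Output: "P"
Token 2: literal('R'). Output: "PR"
Token 3: literal('T'). Output: "PRT"
Token 4: backref(off=3, len=2). Buffer before: "PRT" (len 3)
  byte 1: read out[0]='P', append. Buffer now: "PRTP"
  byte 2: read out[1]='R', append. Buffer now: "PRTPR"

Answer: PR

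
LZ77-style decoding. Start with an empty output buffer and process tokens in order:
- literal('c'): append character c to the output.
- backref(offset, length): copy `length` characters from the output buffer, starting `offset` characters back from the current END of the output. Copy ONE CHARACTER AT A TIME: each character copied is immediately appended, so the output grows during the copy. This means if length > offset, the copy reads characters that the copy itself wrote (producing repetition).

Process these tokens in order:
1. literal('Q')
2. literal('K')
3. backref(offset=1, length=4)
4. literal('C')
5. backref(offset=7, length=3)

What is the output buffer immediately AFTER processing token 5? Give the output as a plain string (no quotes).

Token 1: literal('Q'). Output: "Q"
Token 2: literal('K'). Output: "QK"
Token 3: backref(off=1, len=4) (overlapping!). Copied 'KKKK' from pos 1. Output: "QKKKKK"
Token 4: literal('C'). Output: "QKKKKKC"
Token 5: backref(off=7, len=3). Copied 'QKK' from pos 0. Output: "QKKKKKCQKK"

Answer: QKKKKKCQKK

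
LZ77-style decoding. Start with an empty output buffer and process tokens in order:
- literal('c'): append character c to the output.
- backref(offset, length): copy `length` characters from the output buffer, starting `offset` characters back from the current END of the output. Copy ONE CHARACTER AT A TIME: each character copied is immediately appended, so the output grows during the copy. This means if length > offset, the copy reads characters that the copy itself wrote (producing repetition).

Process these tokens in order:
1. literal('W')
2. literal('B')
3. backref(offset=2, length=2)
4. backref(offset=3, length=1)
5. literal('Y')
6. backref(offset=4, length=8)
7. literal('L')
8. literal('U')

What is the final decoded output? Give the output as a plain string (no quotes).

Token 1: literal('W'). Output: "W"
Token 2: literal('B'). Output: "WB"
Token 3: backref(off=2, len=2). Copied 'WB' from pos 0. Output: "WBWB"
Token 4: backref(off=3, len=1). Copied 'B' from pos 1. Output: "WBWBB"
Token 5: literal('Y'). Output: "WBWBBY"
Token 6: backref(off=4, len=8) (overlapping!). Copied 'WBBYWBBY' from pos 2. Output: "WBWBBYWBBYWBBY"
Token 7: literal('L'). Output: "WBWBBYWBBYWBBYL"
Token 8: literal('U'). Output: "WBWBBYWBBYWBBYLU"

Answer: WBWBBYWBBYWBBYLU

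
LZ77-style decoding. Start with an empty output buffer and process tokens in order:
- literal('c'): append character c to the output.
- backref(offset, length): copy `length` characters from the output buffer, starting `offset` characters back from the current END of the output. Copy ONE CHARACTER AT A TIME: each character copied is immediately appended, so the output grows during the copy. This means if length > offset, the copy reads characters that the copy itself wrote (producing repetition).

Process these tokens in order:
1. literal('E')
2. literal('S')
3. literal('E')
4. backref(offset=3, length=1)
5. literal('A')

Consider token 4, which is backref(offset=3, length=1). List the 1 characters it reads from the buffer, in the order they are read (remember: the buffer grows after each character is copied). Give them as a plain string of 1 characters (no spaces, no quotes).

Token 1: literal('E'). Output: "E"
Token 2: literal('S'). Output: "ES"
Token 3: literal('E'). Output: "ESE"
Token 4: backref(off=3, len=1). Buffer before: "ESE" (len 3)
  byte 1: read out[0]='E', append. Buffer now: "ESEE"

Answer: E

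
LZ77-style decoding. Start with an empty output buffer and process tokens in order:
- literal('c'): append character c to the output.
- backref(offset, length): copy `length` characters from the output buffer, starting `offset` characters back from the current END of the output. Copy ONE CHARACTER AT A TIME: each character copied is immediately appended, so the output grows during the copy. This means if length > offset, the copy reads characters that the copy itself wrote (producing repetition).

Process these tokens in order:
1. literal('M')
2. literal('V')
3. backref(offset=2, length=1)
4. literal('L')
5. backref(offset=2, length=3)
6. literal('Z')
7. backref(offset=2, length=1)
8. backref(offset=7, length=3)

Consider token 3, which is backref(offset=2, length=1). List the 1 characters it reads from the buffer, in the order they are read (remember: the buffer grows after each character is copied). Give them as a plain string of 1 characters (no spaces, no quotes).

Token 1: literal('M'). Output: "M"
Token 2: literal('V'). Output: "MV"
Token 3: backref(off=2, len=1). Buffer before: "MV" (len 2)
  byte 1: read out[0]='M', append. Buffer now: "MVM"

Answer: M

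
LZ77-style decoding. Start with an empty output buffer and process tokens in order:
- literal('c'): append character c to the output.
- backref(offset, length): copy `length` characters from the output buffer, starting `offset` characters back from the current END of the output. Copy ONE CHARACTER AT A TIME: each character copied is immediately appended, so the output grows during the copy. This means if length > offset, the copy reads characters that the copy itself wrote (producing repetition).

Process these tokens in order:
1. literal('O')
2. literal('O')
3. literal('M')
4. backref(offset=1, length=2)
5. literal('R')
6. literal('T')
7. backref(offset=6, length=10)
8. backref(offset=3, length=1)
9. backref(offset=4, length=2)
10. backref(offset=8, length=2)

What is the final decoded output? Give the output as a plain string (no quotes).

Token 1: literal('O'). Output: "O"
Token 2: literal('O'). Output: "OO"
Token 3: literal('M'). Output: "OOM"
Token 4: backref(off=1, len=2) (overlapping!). Copied 'MM' from pos 2. Output: "OOMMM"
Token 5: literal('R'). Output: "OOMMMR"
Token 6: literal('T'). Output: "OOMMMRT"
Token 7: backref(off=6, len=10) (overlapping!). Copied 'OMMMRTOMMM' from pos 1. Output: "OOMMMRTOMMMRTOMMM"
Token 8: backref(off=3, len=1). Copied 'M' from pos 14. Output: "OOMMMRTOMMMRTOMMMM"
Token 9: backref(off=4, len=2). Copied 'MM' from pos 14. Output: "OOMMMRTOMMMRTOMMMMMM"
Token 10: backref(off=8, len=2). Copied 'TO' from pos 12. Output: "OOMMMRTOMMMRTOMMMMMMTO"

Answer: OOMMMRTOMMMRTOMMMMMMTO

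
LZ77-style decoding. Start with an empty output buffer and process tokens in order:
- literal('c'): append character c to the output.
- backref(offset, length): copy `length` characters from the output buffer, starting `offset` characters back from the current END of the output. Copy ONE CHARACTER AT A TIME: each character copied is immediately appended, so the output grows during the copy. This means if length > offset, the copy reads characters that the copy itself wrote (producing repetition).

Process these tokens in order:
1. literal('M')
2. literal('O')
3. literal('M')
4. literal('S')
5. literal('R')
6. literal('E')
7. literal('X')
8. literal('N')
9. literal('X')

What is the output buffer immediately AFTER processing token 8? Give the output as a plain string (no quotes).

Token 1: literal('M'). Output: "M"
Token 2: literal('O'). Output: "MO"
Token 3: literal('M'). Output: "MOM"
Token 4: literal('S'). Output: "MOMS"
Token 5: literal('R'). Output: "MOMSR"
Token 6: literal('E'). Output: "MOMSRE"
Token 7: literal('X'). Output: "MOMSREX"
Token 8: literal('N'). Output: "MOMSREXN"

Answer: MOMSREXN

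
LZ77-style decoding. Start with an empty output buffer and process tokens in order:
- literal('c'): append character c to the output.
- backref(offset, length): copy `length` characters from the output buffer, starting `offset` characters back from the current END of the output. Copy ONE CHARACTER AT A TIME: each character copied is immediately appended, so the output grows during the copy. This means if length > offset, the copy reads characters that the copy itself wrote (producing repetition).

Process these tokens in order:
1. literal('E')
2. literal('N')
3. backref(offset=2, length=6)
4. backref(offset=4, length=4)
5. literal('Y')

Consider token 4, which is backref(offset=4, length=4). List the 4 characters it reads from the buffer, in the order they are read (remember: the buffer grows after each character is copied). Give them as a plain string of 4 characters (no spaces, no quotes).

Answer: ENEN

Derivation:
Token 1: literal('E'). Output: "E"
Token 2: literal('N'). Output: "EN"
Token 3: backref(off=2, len=6) (overlapping!). Copied 'ENENEN' from pos 0. Output: "ENENENEN"
Token 4: backref(off=4, len=4). Buffer before: "ENENENEN" (len 8)
  byte 1: read out[4]='E', append. Buffer now: "ENENENENE"
  byte 2: read out[5]='N', append. Buffer now: "ENENENENEN"
  byte 3: read out[6]='E', append. Buffer now: "ENENENENENE"
  byte 4: read out[7]='N', append. Buffer now: "ENENENENENEN"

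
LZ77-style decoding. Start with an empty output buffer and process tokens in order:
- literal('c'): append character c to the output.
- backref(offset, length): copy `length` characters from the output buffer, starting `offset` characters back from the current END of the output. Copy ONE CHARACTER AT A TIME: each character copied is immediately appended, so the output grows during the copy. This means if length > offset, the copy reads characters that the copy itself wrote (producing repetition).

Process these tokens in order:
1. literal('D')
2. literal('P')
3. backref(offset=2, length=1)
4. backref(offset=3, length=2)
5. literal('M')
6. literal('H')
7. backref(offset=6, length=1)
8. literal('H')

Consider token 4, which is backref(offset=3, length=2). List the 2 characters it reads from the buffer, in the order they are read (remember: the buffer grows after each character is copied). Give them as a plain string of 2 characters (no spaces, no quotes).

Token 1: literal('D'). Output: "D"
Token 2: literal('P'). Output: "DP"
Token 3: backref(off=2, len=1). Copied 'D' from pos 0. Output: "DPD"
Token 4: backref(off=3, len=2). Buffer before: "DPD" (len 3)
  byte 1: read out[0]='D', append. Buffer now: "DPDD"
  byte 2: read out[1]='P', append. Buffer now: "DPDDP"

Answer: DP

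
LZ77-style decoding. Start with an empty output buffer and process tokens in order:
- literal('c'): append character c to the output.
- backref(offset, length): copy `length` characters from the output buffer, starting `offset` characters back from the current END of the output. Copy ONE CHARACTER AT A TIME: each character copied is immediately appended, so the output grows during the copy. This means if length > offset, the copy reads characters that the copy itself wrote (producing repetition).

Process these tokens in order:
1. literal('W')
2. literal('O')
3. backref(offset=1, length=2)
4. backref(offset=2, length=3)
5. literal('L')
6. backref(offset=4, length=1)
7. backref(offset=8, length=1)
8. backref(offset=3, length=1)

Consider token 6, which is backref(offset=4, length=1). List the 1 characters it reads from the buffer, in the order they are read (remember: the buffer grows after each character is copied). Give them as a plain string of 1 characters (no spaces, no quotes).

Token 1: literal('W'). Output: "W"
Token 2: literal('O'). Output: "WO"
Token 3: backref(off=1, len=2) (overlapping!). Copied 'OO' from pos 1. Output: "WOOO"
Token 4: backref(off=2, len=3) (overlapping!). Copied 'OOO' from pos 2. Output: "WOOOOOO"
Token 5: literal('L'). Output: "WOOOOOOL"
Token 6: backref(off=4, len=1). Buffer before: "WOOOOOOL" (len 8)
  byte 1: read out[4]='O', append. Buffer now: "WOOOOOOLO"

Answer: O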